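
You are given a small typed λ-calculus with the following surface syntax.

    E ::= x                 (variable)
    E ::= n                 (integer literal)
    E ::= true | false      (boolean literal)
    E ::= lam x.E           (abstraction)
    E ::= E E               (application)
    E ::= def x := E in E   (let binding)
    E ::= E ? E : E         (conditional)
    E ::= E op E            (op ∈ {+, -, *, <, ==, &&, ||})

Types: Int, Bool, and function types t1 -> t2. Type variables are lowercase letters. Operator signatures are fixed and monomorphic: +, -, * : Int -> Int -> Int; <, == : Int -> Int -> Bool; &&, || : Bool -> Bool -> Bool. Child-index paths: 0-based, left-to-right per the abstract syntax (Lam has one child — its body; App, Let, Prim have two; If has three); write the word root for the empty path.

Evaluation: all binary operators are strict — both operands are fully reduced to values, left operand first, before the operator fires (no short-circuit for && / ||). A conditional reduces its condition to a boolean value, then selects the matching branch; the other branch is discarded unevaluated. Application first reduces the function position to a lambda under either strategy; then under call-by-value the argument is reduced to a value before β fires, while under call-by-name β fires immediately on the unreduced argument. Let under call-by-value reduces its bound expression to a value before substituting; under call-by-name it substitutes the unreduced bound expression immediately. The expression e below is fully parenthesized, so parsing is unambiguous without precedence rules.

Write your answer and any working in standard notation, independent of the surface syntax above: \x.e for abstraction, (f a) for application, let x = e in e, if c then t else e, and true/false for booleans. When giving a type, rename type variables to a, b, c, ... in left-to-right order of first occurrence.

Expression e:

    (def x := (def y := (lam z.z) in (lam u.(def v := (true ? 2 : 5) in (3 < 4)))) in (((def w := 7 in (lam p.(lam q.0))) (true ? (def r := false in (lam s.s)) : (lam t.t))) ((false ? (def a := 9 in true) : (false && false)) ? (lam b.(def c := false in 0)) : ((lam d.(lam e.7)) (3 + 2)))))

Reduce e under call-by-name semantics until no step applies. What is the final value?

Answer: 0

Trace:
step 0: (let x = (let y = (\z.z) in (\u.(let v = (if true then 2 else 5) in (3 < 4)))) in (((let w = 7 in (\p.(\q.0))) (if true then (let r = false in (\s.s)) else (\t.t))) (if (if false then (let a = 9 in true) else (false && false)) then (\b.(let c = false in 0)) else ((\d.(\e.7)) (3 + 2)))))
step 1: [let@root] (((let w = 7 in (\p.(\q.0))) (if true then (let r = false in (\s.s)) else (\t.t))) (if (if false then (let a = 9 in true) else (false && false)) then (\b.(let c = false in 0)) else ((\d.(\e.7)) (3 + 2))))
step 2: [let@0.0] (((\p.(\q.0)) (if true then (let r = false in (\s.s)) else (\t.t))) (if (if false then (let a = 9 in true) else (false && false)) then (\b.(let c = false in 0)) else ((\d.(\e.7)) (3 + 2))))
step 3: [beta@0] ((\q.0) (if (if false then (let a = 9 in true) else (false && false)) then (\b.(let c = false in 0)) else ((\d.(\e.7)) (3 + 2))))
step 4: [beta@root] 0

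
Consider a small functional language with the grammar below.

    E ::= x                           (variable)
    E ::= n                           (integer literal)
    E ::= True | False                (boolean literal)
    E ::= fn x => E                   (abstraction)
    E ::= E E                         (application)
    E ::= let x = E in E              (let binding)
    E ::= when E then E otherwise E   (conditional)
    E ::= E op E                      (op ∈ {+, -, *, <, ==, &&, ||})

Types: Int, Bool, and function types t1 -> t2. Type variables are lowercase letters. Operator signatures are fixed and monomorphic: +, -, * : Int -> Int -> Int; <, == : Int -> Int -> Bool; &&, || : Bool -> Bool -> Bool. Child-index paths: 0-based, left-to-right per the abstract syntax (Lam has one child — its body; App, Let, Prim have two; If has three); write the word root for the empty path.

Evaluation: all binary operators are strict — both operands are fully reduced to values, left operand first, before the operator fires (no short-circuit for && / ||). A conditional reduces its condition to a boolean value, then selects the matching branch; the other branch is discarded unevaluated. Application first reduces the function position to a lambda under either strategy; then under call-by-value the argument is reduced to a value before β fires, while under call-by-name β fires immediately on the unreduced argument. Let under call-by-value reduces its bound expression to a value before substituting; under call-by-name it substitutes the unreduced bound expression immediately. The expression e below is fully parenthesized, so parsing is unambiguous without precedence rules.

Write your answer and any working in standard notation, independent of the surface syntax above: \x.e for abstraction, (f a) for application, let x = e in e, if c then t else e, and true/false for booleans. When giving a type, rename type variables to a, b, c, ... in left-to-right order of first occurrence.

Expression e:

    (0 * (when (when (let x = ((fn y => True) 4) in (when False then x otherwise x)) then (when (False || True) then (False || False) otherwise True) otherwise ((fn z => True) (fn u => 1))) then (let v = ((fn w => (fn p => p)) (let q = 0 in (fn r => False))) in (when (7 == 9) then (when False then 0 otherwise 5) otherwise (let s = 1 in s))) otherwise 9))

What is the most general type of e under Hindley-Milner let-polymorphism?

Answer: Int

Derivation:
  unify Int ~ Int
\y._ : a -> Bool
  unify a -> Bool ~ Int -> b
  unify a ~ Int
  unify Bool ~ b
_ _ : Bool
let x : Bool
  unify Bool ~ Bool
x : Bool
x : Bool
  unify Bool ~ Bool
  unify Bool ~ Bool
  unify Bool ~ Bool
  unify Bool ~ Bool
  unify Bool ~ Bool
  unify Bool ~ Bool
  unify Bool ~ Bool
  unify Bool ~ Bool
\z._ : c -> Bool
\u._ : d -> Int
  unify c -> Bool ~ (d -> Int) -> e
  unify c ~ d -> Int
  unify Bool ~ e
_ _ : Bool
  unify Bool ~ Bool
  unify Bool ~ Bool
p : g
\p._ : g -> g
\w._ : f -> g -> g
let q : Int
\r._ : h -> Bool
  unify f -> g -> g ~ (h -> Bool) -> i
  unify f ~ h -> Bool
  unify g -> g ~ i
_ _ : g -> g
let v : forall. g -> g
  unify Int ~ Int
  unify Int ~ Int
  unify Bool ~ Bool
  unify Bool ~ Bool
  unify Int ~ Int
let s : Int
s : Int
  unify Int ~ Int
  unify Int ~ Int
  unify Int ~ Int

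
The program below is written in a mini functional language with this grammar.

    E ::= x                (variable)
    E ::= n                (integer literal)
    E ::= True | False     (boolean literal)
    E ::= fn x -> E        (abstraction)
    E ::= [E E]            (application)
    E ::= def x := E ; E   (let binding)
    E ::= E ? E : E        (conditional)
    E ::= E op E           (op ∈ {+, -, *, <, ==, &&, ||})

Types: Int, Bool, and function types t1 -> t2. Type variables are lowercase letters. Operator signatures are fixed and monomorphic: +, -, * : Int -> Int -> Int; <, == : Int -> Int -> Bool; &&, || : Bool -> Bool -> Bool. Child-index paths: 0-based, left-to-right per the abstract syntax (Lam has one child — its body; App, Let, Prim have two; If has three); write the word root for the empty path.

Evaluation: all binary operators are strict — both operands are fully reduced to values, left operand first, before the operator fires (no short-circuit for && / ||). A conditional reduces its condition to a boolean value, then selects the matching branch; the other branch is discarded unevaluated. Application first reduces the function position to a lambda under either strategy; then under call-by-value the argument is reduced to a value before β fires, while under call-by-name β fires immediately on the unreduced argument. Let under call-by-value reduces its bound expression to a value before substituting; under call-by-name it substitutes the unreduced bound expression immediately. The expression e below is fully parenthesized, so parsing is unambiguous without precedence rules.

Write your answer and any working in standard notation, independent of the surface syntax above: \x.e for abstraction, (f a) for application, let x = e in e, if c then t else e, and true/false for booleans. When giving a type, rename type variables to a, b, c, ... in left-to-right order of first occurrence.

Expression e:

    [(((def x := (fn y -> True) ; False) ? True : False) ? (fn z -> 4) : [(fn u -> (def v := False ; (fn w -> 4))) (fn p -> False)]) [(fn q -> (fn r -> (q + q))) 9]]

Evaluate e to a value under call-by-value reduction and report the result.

Answer: 4

Working:
step 0: ((if (if (let x = (\y.true) in false) then true else false) then (\z.4) else ((\u.(let v = false in (\w.4))) (\p.false))) ((\q.(\r.(q + q))) 9))
step 1: [let@0.0.0] ((if (if false then true else false) then (\z.4) else ((\u.(let v = false in (\w.4))) (\p.false))) ((\q.(\r.(q + q))) 9))
step 2: [if@0.0] ((if false then (\z.4) else ((\u.(let v = false in (\w.4))) (\p.false))) ((\q.(\r.(q + q))) 9))
step 3: [if@0] (((\u.(let v = false in (\w.4))) (\p.false)) ((\q.(\r.(q + q))) 9))
step 4: [beta@0] ((let v = false in (\w.4)) ((\q.(\r.(q + q))) 9))
step 5: [let@0] ((\w.4) ((\q.(\r.(q + q))) 9))
step 6: [beta@1] ((\w.4) (\r.(9 + 9)))
step 7: [beta@root] 4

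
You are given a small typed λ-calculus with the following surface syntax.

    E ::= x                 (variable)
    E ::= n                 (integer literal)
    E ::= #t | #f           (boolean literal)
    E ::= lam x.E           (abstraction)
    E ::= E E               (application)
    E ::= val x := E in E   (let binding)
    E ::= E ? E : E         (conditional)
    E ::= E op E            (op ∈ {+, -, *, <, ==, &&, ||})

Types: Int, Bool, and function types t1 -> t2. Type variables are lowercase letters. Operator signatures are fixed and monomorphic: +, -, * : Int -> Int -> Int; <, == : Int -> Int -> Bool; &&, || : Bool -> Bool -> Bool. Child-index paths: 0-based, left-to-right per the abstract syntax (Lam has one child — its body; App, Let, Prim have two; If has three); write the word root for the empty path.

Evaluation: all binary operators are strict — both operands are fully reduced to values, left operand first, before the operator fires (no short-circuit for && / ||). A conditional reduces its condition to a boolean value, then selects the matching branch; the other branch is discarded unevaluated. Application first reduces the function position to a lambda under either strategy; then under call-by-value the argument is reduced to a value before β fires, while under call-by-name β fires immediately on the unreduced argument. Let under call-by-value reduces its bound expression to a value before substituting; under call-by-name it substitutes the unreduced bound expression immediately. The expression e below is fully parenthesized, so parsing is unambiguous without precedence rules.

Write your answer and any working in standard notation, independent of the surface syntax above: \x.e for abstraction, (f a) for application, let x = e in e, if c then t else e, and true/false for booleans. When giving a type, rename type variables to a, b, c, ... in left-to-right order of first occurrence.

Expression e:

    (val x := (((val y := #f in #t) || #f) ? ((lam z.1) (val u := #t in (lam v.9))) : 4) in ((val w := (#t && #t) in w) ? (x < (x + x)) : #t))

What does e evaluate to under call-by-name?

Answer: true

Derivation:
step 0: (let x = (if ((let y = false in true) || false) then ((\z.1) (let u = true in (\v.9))) else 4) in (if (let w = (true && true) in w) then (x < (x + x)) else true))
step 1: [let@root] (if (let w = (true && true) in w) then ((if ((let y = false in true) || false) then ((\z.1) (let u = true in (\v.9))) else 4) < ((if ((let y = false in true) || false) then ((\z.1) (let u = true in (\v.9))) else 4) + (if ((let y = false in true) || false) then ((\z.1) (let u = true in (\v.9))) else 4))) else true)
step 2: [let@0] (if (true && true) then ((if ((let y = false in true) || false) then ((\z.1) (let u = true in (\v.9))) else 4) < ((if ((let y = false in true) || false) then ((\z.1) (let u = true in (\v.9))) else 4) + (if ((let y = false in true) || false) then ((\z.1) (let u = true in (\v.9))) else 4))) else true)
step 3: [delta@0] (if true then ((if ((let y = false in true) || false) then ((\z.1) (let u = true in (\v.9))) else 4) < ((if ((let y = false in true) || false) then ((\z.1) (let u = true in (\v.9))) else 4) + (if ((let y = false in true) || false) then ((\z.1) (let u = true in (\v.9))) else 4))) else true)
step 4: [if@root] ((if ((let y = false in true) || false) then ((\z.1) (let u = true in (\v.9))) else 4) < ((if ((let y = false in true) || false) then ((\z.1) (let u = true in (\v.9))) else 4) + (if ((let y = false in true) || false) then ((\z.1) (let u = true in (\v.9))) else 4)))
step 5: [let@0.0.0] ((if (true || false) then ((\z.1) (let u = true in (\v.9))) else 4) < ((if ((let y = false in true) || false) then ((\z.1) (let u = true in (\v.9))) else 4) + (if ((let y = false in true) || false) then ((\z.1) (let u = true in (\v.9))) else 4)))
step 6: [delta@0.0] ((if true then ((\z.1) (let u = true in (\v.9))) else 4) < ((if ((let y = false in true) || false) then ((\z.1) (let u = true in (\v.9))) else 4) + (if ((let y = false in true) || false) then ((\z.1) (let u = true in (\v.9))) else 4)))
step 7: [if@0] (((\z.1) (let u = true in (\v.9))) < ((if ((let y = false in true) || false) then ((\z.1) (let u = true in (\v.9))) else 4) + (if ((let y = false in true) || false) then ((\z.1) (let u = true in (\v.9))) else 4)))
step 8: [beta@0] (1 < ((if ((let y = false in true) || false) then ((\z.1) (let u = true in (\v.9))) else 4) + (if ((let y = false in true) || false) then ((\z.1) (let u = true in (\v.9))) else 4)))
step 9: [let@1.0.0.0] (1 < ((if (true || false) then ((\z.1) (let u = true in (\v.9))) else 4) + (if ((let y = false in true) || false) then ((\z.1) (let u = true in (\v.9))) else 4)))
step 10: [delta@1.0.0] (1 < ((if true then ((\z.1) (let u = true in (\v.9))) else 4) + (if ((let y = false in true) || false) then ((\z.1) (let u = true in (\v.9))) else 4)))
step 11: [if@1.0] (1 < (((\z.1) (let u = true in (\v.9))) + (if ((let y = false in true) || false) then ((\z.1) (let u = true in (\v.9))) else 4)))
step 12: [beta@1.0] (1 < (1 + (if ((let y = false in true) || false) then ((\z.1) (let u = true in (\v.9))) else 4)))
step 13: [let@1.1.0.0] (1 < (1 + (if (true || false) then ((\z.1) (let u = true in (\v.9))) else 4)))
step 14: [delta@1.1.0] (1 < (1 + (if true then ((\z.1) (let u = true in (\v.9))) else 4)))
step 15: [if@1.1] (1 < (1 + ((\z.1) (let u = true in (\v.9)))))
step 16: [beta@1.1] (1 < (1 + 1))
step 17: [delta@1] (1 < 2)
step 18: [delta@root] true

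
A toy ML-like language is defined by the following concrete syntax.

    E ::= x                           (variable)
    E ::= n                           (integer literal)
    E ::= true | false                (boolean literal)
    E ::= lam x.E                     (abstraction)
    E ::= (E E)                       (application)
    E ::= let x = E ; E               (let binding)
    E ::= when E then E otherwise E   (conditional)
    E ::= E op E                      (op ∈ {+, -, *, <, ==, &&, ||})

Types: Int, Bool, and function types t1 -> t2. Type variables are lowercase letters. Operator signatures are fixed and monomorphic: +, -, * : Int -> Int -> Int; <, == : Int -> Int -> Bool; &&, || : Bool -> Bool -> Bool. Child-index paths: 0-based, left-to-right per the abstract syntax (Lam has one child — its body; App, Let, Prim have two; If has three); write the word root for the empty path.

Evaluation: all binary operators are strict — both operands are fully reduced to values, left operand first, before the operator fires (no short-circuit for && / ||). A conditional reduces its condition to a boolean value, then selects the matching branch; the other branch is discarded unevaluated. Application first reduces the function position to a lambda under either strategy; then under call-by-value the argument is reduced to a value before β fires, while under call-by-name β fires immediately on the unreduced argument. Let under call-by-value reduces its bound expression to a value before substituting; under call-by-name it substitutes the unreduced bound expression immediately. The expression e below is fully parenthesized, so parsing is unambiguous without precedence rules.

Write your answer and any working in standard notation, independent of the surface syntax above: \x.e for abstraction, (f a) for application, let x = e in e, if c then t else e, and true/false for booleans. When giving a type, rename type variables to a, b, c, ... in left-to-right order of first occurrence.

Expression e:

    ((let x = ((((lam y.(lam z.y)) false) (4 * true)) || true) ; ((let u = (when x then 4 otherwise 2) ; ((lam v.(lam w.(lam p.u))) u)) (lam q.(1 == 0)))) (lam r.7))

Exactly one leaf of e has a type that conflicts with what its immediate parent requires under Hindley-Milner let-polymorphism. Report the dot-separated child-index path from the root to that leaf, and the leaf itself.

Answer: 0.0.0.1.1 : true

Derivation:
y : a
\z._ : b -> a
\y._ : a -> b -> a
  unify a -> b -> a ~ Bool -> c
  unify a ~ Bool
  unify b -> Bool ~ c
_ _ : b -> Bool
  unify Int ~ Int
  unify Bool ~ Int
  FAIL: mismatch Bool ~ Int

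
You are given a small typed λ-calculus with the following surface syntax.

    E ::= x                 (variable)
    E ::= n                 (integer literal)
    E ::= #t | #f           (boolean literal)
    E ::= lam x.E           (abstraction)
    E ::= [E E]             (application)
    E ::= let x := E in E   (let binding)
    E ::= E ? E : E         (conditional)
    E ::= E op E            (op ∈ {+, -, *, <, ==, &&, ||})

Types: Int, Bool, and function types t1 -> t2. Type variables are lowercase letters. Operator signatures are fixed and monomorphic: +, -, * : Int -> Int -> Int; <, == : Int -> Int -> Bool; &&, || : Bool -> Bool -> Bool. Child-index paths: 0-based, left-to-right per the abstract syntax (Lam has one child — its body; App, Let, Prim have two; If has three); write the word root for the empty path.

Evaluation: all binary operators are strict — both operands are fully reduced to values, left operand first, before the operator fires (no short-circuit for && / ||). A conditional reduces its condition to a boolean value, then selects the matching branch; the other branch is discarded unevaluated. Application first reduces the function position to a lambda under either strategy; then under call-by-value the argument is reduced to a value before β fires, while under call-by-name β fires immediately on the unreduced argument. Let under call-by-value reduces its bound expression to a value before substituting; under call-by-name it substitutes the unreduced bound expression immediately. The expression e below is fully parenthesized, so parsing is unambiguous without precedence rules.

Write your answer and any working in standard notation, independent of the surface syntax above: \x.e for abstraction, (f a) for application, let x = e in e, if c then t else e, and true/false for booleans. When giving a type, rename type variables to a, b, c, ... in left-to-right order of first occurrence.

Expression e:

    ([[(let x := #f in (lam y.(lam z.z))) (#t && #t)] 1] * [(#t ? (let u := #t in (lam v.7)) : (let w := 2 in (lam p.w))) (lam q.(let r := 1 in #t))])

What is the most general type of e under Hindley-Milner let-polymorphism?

Working:
let x : Bool
z : b
\z._ : b -> b
\y._ : a -> b -> b
  unify Bool ~ Bool
  unify Bool ~ Bool
  unify a -> b -> b ~ Bool -> c
  unify a ~ Bool
  unify b -> b ~ c
_ _ : b -> b
  unify b -> b ~ Int -> d
  unify b ~ Int
  unify Int ~ d
_ _ : Int
  unify Int ~ Int
  unify Bool ~ Bool
let u : Bool
\v._ : e -> Int
let w : Int
w : Int
\p._ : f -> Int
  unify e -> Int ~ f -> Int
  unify e ~ f
  unify Int ~ Int
let r : Int
\q._ : g -> Bool
  unify f -> Int ~ (g -> Bool) -> h
  unify f ~ g -> Bool
  unify Int ~ h
_ _ : Int
  unify Int ~ Int

Answer: Int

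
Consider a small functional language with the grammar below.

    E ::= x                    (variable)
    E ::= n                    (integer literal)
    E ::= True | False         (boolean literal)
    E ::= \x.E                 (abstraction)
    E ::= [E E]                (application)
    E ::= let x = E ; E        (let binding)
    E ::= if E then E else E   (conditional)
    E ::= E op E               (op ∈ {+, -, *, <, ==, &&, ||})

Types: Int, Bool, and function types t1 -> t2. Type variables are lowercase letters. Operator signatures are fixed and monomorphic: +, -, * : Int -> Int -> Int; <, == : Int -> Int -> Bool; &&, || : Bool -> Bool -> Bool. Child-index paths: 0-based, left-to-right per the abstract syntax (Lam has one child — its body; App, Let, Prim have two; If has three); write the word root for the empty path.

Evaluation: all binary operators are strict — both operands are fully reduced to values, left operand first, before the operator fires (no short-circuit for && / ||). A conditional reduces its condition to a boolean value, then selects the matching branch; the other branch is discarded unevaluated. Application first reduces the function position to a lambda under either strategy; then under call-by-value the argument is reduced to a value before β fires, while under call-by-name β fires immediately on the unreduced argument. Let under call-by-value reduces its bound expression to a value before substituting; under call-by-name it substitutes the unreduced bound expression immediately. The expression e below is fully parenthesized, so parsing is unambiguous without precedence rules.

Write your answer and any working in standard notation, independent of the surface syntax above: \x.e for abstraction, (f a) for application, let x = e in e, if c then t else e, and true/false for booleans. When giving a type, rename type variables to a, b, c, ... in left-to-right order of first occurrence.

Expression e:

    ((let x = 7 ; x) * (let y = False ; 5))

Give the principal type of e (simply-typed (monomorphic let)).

Answer: Int

Derivation:
let x : Int
x : Int
  unify Int ~ Int
let y : Bool
  unify Int ~ Int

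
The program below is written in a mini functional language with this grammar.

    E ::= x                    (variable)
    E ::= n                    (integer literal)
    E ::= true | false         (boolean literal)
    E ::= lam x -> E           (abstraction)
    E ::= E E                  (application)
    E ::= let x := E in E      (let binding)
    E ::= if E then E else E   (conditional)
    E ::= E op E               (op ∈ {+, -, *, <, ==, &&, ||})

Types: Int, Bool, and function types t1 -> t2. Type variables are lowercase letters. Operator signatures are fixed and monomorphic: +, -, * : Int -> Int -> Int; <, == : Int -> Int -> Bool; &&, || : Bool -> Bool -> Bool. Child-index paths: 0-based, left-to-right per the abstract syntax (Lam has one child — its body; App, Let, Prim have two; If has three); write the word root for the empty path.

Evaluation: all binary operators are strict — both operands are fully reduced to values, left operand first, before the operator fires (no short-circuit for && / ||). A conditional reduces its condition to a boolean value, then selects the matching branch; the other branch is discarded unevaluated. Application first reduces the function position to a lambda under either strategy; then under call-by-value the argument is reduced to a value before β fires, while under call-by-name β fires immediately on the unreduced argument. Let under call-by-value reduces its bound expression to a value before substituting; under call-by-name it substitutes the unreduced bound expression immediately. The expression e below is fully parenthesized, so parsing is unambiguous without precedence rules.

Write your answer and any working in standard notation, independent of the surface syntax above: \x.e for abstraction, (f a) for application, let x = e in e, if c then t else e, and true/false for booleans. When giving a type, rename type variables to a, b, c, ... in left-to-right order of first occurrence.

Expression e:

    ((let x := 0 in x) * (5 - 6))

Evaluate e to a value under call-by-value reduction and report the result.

Answer: 0

Trace:
step 0: ((let x = 0 in x) * (5 - 6))
step 1: [let@0] (0 * (5 - 6))
step 2: [delta@1] (0 * -1)
step 3: [delta@root] 0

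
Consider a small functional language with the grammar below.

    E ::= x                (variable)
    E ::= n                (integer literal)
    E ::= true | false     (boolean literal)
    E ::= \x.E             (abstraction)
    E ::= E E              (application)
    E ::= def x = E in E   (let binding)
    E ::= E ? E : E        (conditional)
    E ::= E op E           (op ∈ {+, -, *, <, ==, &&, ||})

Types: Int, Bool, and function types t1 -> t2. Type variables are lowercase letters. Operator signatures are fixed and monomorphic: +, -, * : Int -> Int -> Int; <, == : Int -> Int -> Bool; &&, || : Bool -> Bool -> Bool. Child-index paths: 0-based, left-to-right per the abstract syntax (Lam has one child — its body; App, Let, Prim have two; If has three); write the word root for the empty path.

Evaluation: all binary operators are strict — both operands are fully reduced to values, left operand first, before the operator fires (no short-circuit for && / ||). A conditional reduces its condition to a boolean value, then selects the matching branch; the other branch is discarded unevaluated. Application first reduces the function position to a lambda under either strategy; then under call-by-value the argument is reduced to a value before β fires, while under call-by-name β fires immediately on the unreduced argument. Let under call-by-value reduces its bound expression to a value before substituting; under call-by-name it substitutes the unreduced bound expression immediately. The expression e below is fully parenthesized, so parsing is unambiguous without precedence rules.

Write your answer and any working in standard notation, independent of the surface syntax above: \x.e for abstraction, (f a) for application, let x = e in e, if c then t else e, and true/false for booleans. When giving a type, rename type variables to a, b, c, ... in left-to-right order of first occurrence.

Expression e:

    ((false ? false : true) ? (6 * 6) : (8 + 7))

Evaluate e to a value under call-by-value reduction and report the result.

Trace:
step 0: (if (if false then false else true) then (6 * 6) else (8 + 7))
step 1: [if@0] (if true then (6 * 6) else (8 + 7))
step 2: [if@root] (6 * 6)
step 3: [delta@root] 36

Answer: 36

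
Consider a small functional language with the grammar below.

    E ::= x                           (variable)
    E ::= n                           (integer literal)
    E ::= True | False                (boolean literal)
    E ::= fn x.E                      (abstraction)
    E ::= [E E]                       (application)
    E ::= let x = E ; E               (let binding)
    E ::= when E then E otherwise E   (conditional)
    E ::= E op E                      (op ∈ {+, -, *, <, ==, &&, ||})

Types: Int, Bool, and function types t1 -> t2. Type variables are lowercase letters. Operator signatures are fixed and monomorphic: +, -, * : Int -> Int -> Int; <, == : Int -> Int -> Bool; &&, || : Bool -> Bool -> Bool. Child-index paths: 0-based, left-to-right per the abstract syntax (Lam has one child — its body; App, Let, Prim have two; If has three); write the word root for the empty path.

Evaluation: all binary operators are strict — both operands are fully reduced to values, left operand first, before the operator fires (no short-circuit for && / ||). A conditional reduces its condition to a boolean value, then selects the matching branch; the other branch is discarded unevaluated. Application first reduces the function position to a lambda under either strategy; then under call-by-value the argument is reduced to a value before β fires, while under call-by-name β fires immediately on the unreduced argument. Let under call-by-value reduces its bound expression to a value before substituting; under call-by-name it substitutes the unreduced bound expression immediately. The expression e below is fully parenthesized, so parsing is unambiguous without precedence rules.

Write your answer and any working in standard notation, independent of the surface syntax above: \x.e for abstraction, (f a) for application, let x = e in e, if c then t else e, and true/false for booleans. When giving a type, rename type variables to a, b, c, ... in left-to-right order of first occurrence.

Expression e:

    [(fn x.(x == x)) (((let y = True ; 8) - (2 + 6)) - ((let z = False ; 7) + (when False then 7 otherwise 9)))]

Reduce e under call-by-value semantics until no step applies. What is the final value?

Derivation:
step 0: ((\x.(x == x)) (((let y = true in 8) - (2 + 6)) - ((let z = false in 7) + (if false then 7 else 9))))
step 1: [let@1.0.0] ((\x.(x == x)) ((8 - (2 + 6)) - ((let z = false in 7) + (if false then 7 else 9))))
step 2: [delta@1.0.1] ((\x.(x == x)) ((8 - 8) - ((let z = false in 7) + (if false then 7 else 9))))
step 3: [delta@1.0] ((\x.(x == x)) (0 - ((let z = false in 7) + (if false then 7 else 9))))
step 4: [let@1.1.0] ((\x.(x == x)) (0 - (7 + (if false then 7 else 9))))
step 5: [if@1.1.1] ((\x.(x == x)) (0 - (7 + 9)))
step 6: [delta@1.1] ((\x.(x == x)) (0 - 16))
step 7: [delta@1] ((\x.(x == x)) -16)
step 8: [beta@root] (-16 == -16)
step 9: [delta@root] true

Answer: true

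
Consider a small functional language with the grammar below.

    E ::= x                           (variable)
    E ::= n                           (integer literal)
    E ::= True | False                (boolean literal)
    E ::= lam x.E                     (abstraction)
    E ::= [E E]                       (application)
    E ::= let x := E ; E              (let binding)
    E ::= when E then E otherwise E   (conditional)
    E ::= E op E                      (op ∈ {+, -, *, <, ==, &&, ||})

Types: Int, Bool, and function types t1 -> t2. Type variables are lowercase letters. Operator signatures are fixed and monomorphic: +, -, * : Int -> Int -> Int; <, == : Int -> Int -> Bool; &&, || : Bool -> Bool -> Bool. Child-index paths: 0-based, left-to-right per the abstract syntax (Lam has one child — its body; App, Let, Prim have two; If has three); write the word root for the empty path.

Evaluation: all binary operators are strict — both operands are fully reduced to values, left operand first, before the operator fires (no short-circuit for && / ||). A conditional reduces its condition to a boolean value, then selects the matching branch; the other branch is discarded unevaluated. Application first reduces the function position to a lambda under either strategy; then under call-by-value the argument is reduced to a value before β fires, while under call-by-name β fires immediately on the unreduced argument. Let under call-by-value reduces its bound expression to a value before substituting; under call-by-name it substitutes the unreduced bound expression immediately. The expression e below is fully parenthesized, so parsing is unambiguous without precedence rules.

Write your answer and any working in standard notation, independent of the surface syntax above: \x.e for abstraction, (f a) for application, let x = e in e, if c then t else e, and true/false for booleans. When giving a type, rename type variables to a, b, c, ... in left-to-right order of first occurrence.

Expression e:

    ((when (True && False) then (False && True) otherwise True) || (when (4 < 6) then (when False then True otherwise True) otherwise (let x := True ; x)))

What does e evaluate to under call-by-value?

Answer: true

Derivation:
step 0: ((if (true && false) then (false && true) else true) || (if (4 < 6) then (if false then true else true) else (let x = true in x)))
step 1: [delta@0.0] ((if false then (false && true) else true) || (if (4 < 6) then (if false then true else true) else (let x = true in x)))
step 2: [if@0] (true || (if (4 < 6) then (if false then true else true) else (let x = true in x)))
step 3: [delta@1.0] (true || (if true then (if false then true else true) else (let x = true in x)))
step 4: [if@1] (true || (if false then true else true))
step 5: [if@1] (true || true)
step 6: [delta@root] true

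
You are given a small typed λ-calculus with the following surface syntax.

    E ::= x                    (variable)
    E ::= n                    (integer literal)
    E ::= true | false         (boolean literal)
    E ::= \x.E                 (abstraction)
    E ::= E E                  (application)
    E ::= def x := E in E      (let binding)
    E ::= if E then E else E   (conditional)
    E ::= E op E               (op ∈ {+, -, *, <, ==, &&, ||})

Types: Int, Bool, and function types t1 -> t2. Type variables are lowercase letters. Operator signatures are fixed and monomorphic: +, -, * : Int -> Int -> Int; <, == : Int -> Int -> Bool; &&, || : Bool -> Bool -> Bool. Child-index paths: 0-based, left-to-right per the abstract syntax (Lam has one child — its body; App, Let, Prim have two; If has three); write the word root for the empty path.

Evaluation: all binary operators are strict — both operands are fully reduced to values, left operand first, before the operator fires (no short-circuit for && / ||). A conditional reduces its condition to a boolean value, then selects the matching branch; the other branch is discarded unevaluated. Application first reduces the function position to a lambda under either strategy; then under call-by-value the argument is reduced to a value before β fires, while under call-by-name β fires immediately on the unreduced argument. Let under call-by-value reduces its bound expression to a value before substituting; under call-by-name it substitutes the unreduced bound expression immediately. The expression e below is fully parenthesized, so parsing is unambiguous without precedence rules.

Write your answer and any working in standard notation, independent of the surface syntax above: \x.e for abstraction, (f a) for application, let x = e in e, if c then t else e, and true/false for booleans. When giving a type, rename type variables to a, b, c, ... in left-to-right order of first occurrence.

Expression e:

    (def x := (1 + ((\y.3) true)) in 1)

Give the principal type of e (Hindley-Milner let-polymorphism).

Trace:
  unify Int ~ Int
\y._ : a -> Int
  unify a -> Int ~ Bool -> b
  unify a ~ Bool
  unify Int ~ b
_ _ : Int
  unify Int ~ Int
let x : Int

Answer: Int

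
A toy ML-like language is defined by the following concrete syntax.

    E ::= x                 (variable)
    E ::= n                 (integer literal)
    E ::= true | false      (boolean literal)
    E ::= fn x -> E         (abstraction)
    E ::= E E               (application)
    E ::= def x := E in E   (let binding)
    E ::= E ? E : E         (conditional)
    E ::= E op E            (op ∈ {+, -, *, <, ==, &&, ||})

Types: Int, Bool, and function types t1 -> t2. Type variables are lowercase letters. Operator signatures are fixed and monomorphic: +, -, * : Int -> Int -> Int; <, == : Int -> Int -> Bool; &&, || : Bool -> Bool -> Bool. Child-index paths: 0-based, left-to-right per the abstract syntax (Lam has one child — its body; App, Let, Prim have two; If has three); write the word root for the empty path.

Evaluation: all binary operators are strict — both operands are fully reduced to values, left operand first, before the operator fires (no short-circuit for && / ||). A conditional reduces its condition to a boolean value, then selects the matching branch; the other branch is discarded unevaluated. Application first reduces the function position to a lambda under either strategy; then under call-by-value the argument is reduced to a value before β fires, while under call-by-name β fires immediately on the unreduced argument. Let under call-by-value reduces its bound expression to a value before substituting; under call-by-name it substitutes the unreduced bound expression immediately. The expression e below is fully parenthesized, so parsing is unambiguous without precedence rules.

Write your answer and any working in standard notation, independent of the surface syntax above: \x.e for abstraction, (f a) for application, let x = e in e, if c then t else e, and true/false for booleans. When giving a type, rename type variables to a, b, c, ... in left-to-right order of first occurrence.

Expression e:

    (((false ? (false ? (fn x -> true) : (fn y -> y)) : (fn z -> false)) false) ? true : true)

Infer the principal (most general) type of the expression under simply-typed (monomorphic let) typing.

Derivation:
  unify Bool ~ Bool
  unify Bool ~ Bool
\x._ : a -> Bool
y : b
\y._ : b -> b
  unify a -> Bool ~ b -> b
  unify a ~ b
  unify Bool ~ b
\z._ : c -> Bool
  unify Bool -> Bool ~ c -> Bool
  unify Bool ~ c
  unify Bool ~ Bool
  unify Bool -> Bool ~ Bool -> d
  unify Bool ~ Bool
  unify Bool ~ d
_ _ : Bool
  unify Bool ~ Bool
  unify Bool ~ Bool

Answer: Bool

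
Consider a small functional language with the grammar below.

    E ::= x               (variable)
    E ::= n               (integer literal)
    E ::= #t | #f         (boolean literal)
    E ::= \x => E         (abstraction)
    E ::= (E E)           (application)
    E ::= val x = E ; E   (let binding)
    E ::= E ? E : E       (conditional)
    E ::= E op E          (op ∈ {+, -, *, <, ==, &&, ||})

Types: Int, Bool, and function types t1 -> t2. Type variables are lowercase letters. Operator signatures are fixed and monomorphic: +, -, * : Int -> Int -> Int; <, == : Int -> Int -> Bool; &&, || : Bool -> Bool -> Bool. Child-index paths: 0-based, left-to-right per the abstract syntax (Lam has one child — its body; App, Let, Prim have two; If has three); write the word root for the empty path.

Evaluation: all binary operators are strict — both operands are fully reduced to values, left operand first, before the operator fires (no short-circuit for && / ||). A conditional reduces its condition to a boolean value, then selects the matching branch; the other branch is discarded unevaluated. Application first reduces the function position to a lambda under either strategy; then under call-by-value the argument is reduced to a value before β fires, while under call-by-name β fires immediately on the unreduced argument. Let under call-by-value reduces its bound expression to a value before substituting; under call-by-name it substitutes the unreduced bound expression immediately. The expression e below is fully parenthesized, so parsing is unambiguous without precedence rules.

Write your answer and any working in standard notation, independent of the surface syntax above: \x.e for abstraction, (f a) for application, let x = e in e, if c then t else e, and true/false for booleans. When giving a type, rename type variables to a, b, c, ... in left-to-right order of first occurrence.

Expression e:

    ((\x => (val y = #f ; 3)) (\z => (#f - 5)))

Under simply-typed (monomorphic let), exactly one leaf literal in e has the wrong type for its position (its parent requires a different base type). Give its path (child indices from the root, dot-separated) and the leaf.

Answer: 1.0.0 : false

Working:
let y : Bool
\x._ : a -> Int
  unify Bool ~ Int
  FAIL: mismatch Bool ~ Int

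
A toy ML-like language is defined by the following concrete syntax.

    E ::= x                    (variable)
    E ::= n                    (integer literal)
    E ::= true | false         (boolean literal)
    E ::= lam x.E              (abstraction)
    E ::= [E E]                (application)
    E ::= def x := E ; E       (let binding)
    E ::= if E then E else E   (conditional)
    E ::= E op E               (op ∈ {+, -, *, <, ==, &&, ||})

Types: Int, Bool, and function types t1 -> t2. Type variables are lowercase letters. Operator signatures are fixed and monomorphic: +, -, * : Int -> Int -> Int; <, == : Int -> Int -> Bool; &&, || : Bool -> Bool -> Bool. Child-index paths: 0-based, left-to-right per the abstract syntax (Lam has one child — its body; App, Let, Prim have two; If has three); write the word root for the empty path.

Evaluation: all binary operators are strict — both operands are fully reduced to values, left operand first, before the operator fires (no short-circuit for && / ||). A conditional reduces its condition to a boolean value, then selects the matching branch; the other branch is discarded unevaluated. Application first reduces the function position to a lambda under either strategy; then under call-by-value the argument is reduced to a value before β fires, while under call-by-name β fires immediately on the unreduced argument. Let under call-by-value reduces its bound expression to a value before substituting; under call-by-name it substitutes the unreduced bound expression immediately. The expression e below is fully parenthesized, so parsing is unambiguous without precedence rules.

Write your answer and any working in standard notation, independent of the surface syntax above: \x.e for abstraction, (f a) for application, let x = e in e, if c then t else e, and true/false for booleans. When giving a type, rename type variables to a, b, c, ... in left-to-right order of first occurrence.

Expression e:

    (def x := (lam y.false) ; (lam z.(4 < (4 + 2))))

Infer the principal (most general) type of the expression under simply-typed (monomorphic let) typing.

Answer: a -> Bool

Trace:
\y._ : a -> Bool
let x : a -> Bool
  unify Int ~ Int
  unify Int ~ Int
  unify Int ~ Int
  unify Int ~ Int
\z._ : b -> Bool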